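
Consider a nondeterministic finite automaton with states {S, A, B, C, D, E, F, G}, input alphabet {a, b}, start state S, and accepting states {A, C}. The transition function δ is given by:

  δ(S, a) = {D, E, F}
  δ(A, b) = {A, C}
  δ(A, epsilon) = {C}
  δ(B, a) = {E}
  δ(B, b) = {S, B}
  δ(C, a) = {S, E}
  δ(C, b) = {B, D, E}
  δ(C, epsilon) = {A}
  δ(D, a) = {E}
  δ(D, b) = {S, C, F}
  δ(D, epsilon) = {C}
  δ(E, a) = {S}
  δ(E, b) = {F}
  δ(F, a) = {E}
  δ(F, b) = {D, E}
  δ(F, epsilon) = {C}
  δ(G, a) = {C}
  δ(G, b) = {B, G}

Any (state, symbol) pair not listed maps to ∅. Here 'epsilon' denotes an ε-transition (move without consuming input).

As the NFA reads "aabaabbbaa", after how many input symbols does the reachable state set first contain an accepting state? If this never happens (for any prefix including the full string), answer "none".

1

Start in {S}.
Read 'a': S→{D, E, F}; union {D, E, F}; ε-closure = {A, C, D, E, F}.
None of the earlier sets intersect F, but {A, C, D, E, F} does.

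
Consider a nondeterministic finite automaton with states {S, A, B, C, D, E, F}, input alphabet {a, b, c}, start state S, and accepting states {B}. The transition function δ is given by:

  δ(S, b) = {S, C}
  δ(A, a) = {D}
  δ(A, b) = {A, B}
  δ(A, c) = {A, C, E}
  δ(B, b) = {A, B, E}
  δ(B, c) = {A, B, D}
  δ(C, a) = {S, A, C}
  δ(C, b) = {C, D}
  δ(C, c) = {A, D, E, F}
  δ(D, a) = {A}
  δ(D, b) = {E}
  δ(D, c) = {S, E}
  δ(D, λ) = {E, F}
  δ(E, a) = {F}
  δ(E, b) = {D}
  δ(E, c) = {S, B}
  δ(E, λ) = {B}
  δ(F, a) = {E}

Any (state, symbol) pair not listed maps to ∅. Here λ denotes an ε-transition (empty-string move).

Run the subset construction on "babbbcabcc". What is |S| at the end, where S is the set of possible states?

Start in {S}.
Read 'b': {S} → {S, C}.
Read 'a': {S, C} → {S, A, C}.
Read 'b': {S, A, C} → {S, A, B, C, D, E, F}.
Read 'b': {S, A, B, C, D, E, F} → {S, A, B, C, D, E, F}.
Read 'b': {S, A, B, C, D, E, F} → {S, A, B, C, D, E, F}.
Read 'c': {S, A, B, C, D, E, F} → {S, A, B, C, D, E, F}.
Read 'a': {S, A, B, C, D, E, F} → {S, A, B, C, D, E, F}.
Read 'b': {S, A, B, C, D, E, F} → {S, A, B, C, D, E, F}.
Read 'c': {S, A, B, C, D, E, F} → {S, A, B, C, D, E, F}.
Read 'c': {S, A, B, C, D, E, F} → {S, A, B, C, D, E, F}.
That set has 7 states.

7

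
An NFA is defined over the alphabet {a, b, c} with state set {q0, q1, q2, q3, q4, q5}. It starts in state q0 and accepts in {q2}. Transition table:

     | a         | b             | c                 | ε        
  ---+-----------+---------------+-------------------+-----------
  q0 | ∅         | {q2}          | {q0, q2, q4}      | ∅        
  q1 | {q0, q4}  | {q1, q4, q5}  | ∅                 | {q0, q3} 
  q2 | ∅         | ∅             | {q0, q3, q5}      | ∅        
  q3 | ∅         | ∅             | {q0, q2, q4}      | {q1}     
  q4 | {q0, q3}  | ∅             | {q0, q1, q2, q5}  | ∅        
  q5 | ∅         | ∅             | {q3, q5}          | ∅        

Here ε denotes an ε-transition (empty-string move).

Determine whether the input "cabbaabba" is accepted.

No

Start in {q0}.
Read 'c': q0→{q0, q2, q4}; now {q0, q2, q4}.
Read 'a': q0→∅, q2→∅, q4→{q0, q3}; union {q0, q3}; ε-closure = {q0, q1, q3}.
Read 'b': q0→{q2}, q1→{q1, q4, q5}, q3→∅; union {q1, q2, q4, q5}; ε-closure = {q0, q1, q2, q3, q4, q5}.
Read 'b': q0→{q2}, q1→{q1, q4, q5}, q2→∅, q3→∅, q4→∅, q5→∅; union {q1, q2, q4, q5}; ε-closure = {q0, q1, q2, q3, q4, q5}.
Read 'a': q0→∅, q1→{q0, q4}, q2→∅, q3→∅, q4→{q0, q3}, q5→∅; union {q0, q3, q4}; ε-closure = {q0, q1, q3, q4}.
Read 'a': q0→∅, q1→{q0, q4}, q3→∅, q4→{q0, q3}; union {q0, q3, q4}; ε-closure = {q0, q1, q3, q4}.
Read 'b': q0→{q2}, q1→{q1, q4, q5}, q3→∅, q4→∅; union {q1, q2, q4, q5}; ε-closure = {q0, q1, q2, q3, q4, q5}.
Read 'b': q0→{q2}, q1→{q1, q4, q5}, q2→∅, q3→∅, q4→∅, q5→∅; union {q1, q2, q4, q5}; ε-closure = {q0, q1, q2, q3, q4, q5}.
Read 'a': q0→∅, q1→{q0, q4}, q2→∅, q3→∅, q4→{q0, q3}, q5→∅; union {q0, q3, q4}; ε-closure = {q0, q1, q3, q4}.
The final set {q0, q1, q3, q4} contains no accepting state.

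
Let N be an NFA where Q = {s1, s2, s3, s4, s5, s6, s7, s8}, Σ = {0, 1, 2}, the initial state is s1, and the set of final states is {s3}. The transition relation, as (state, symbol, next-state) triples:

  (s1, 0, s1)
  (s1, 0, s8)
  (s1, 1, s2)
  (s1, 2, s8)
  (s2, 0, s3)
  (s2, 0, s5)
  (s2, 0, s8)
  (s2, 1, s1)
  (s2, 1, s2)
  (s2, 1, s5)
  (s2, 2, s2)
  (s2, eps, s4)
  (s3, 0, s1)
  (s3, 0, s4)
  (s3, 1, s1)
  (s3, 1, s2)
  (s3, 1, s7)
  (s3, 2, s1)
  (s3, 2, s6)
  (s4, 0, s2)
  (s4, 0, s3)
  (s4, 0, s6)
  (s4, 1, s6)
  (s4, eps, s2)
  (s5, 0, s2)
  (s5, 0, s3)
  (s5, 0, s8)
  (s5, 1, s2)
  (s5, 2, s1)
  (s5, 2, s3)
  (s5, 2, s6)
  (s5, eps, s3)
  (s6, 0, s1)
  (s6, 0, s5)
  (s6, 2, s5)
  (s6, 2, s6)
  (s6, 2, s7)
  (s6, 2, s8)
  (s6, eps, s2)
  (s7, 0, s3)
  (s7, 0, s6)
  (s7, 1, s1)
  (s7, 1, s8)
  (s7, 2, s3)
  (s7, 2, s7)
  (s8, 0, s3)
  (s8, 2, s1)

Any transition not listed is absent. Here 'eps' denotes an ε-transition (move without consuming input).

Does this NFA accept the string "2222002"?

Start in {s1}.
Read '2': {s1} → {s8}.
Read '2': {s8} → {s1}.
Read '2': {s1} → {s8}.
Read '2': {s8} → {s1}.
Read '0': {s1} → {s1, s8}.
Read '0': {s1, s8} → {s1, s3, s8}.
Read '2': {s1, s3, s8} → {s1, s2, s4, s6, s8}.
The final set {s1, s2, s4, s6, s8} contains no accepting state.

No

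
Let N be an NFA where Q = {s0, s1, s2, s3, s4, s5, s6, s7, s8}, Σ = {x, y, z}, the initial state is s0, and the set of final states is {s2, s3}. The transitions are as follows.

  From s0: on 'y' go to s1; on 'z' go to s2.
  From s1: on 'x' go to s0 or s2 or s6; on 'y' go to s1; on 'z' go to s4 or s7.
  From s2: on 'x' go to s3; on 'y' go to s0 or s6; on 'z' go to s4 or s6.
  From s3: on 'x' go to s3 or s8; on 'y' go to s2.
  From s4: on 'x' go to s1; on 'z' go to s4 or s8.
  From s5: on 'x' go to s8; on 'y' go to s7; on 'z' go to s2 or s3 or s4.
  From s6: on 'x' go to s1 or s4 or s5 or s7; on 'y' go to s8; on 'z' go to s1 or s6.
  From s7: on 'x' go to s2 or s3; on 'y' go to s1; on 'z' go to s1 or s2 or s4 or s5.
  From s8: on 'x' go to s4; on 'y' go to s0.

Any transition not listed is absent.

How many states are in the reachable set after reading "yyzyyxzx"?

8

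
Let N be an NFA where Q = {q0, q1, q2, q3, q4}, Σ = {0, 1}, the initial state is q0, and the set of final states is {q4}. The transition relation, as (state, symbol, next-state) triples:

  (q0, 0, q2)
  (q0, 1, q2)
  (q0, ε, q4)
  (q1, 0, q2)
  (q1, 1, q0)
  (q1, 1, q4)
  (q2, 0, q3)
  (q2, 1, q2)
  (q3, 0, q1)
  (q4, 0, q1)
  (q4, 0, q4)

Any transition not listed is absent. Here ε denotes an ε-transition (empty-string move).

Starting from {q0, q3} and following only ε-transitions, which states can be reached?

{q0, q3, q4}

Begin with {q0, q3}.
ε-move q0 → q4; add q4.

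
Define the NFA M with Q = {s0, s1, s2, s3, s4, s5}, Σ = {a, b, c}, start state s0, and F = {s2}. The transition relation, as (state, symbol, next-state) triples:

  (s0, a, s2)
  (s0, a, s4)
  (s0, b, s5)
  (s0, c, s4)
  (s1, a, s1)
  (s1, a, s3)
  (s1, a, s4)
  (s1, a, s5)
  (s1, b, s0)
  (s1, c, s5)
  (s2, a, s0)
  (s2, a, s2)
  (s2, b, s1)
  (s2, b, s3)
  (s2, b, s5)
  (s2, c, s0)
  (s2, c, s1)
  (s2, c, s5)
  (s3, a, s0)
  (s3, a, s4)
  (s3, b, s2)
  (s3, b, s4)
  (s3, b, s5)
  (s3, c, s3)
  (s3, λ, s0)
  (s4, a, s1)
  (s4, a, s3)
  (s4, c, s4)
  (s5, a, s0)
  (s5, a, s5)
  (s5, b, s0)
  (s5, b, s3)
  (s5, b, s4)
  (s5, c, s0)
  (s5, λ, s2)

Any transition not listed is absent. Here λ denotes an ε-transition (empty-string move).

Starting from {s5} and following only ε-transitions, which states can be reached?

{s2, s5}

Begin with {s5}.
ε-move s5 → s2; add s2.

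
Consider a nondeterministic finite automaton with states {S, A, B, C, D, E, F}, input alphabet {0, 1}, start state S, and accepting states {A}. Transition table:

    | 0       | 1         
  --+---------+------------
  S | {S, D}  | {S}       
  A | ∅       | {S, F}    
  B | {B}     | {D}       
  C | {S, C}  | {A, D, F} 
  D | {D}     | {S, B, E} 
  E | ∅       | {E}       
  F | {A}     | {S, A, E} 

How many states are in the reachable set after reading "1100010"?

Start in {S}.
Read '1': {S} → {S}.
Read '1': {S} → {S}.
Read '0': {S} → {S, D}.
Read '0': {S, D} → {S, D}.
Read '0': {S, D} → {S, D}.
Read '1': {S, D} → {S, B, E}.
Read '0': {S, B, E} → {S, B, D}.
That set has 3 states.

3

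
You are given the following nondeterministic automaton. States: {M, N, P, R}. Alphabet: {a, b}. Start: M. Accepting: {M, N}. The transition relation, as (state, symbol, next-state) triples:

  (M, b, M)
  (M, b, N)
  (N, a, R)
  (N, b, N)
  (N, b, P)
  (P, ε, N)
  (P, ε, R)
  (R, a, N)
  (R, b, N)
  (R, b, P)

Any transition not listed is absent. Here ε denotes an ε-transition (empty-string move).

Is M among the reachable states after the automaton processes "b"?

Yes

Start in {M}.
Read 'b': M→{M, N}; now {M, N}.
State M is in {M, N}.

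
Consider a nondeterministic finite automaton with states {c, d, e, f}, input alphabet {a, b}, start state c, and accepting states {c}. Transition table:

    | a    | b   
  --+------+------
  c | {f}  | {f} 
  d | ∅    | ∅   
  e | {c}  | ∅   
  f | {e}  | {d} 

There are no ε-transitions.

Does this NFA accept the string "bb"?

Start in {c}.
Read 'b': {c} → {f}.
Read 'b': {f} → {d}.
The final set {d} contains no accepting state.

No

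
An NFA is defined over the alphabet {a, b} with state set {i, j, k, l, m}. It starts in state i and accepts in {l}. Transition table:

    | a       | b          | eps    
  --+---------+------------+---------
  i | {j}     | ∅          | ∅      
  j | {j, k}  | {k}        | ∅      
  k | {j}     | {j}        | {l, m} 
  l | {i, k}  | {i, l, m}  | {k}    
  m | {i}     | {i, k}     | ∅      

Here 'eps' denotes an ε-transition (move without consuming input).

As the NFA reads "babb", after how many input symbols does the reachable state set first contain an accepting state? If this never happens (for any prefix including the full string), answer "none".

none

Start in {i}.
Read 'b': {i} → ∅.
The set is empty and remains empty for the remaining 3 symbols.
No reachable set along the way intersects F.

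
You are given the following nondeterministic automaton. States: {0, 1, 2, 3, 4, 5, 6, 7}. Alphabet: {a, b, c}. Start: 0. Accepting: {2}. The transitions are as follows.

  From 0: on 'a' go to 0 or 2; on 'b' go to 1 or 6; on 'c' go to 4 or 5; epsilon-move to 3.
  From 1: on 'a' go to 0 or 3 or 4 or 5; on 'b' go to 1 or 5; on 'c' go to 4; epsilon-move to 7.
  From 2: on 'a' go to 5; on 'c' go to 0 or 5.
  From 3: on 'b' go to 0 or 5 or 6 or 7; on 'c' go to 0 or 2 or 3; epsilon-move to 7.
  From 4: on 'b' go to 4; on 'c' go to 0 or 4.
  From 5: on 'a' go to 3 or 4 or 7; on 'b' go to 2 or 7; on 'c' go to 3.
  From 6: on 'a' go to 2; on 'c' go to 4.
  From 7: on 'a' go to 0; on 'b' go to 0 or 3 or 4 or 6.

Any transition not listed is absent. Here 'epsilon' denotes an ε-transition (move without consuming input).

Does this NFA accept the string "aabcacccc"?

Yes

Start: ε-closure({0}) = {0, 3, 7}.
Read 'a': 0→{0, 2}, 3→∅, 7→{0}; union {0, 2}; ε-closure = {0, 2, 3, 7}.
Read 'a': 0→{0, 2}, 2→{5}, 3→∅, 7→{0}; union {0, 2, 5}; ε-closure = {0, 2, 3, 5, 7}.
Read 'b': 0→{1, 6}, 2→∅, 3→{0, 5, 6, 7}, 5→{2, 7}, 7→{0, 3, 4, 6}; now {0, 1, 2, 3, 4, 5, 6, 7}.
Read 'c': 0→{4, 5}, 1→{4}, 2→{0, 5}, 3→{0, 2, 3}, 4→{0, 4}, 5→{3}, 6→{4}, 7→∅; union {0, 2, 3, 4, 5}; ε-closure = {0, 2, 3, 4, 5, 7}.
Read 'a': 0→{0, 2}, 2→{5}, 3→∅, 4→∅, 5→{3, 4, 7}, 7→{0}; now {0, 2, 3, 4, 5, 7}.
Read 'c': 0→{4, 5}, 2→{0, 5}, 3→{0, 2, 3}, 4→{0, 4}, 5→{3}, 7→∅; union {0, 2, 3, 4, 5}; ε-closure = {0, 2, 3, 4, 5, 7}.
Read 'c': 0→{4, 5}, 2→{0, 5}, 3→{0, 2, 3}, 4→{0, 4}, 5→{3}, 7→∅; union {0, 2, 3, 4, 5}; ε-closure = {0, 2, 3, 4, 5, 7}.
Read 'c': 0→{4, 5}, 2→{0, 5}, 3→{0, 2, 3}, 4→{0, 4}, 5→{3}, 7→∅; union {0, 2, 3, 4, 5}; ε-closure = {0, 2, 3, 4, 5, 7}.
Read 'c': 0→{4, 5}, 2→{0, 5}, 3→{0, 2, 3}, 4→{0, 4}, 5→{3}, 7→∅; union {0, 2, 3, 4, 5}; ε-closure = {0, 2, 3, 4, 5, 7}.
The final set {0, 2, 3, 4, 5, 7} contains the accepting state 2.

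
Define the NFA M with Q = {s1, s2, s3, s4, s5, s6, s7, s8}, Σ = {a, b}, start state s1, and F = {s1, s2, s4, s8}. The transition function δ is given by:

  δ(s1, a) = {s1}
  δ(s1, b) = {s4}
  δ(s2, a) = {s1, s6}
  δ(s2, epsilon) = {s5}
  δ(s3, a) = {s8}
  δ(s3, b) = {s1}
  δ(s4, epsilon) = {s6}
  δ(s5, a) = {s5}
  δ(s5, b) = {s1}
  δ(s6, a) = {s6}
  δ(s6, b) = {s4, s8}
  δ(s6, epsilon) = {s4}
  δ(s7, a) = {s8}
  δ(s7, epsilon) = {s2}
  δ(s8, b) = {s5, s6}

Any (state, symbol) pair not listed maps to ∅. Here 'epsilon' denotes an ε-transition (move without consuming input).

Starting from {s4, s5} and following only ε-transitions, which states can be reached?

{s4, s5, s6}

Begin with {s4, s5}.
ε-move s4 → s6; add s6.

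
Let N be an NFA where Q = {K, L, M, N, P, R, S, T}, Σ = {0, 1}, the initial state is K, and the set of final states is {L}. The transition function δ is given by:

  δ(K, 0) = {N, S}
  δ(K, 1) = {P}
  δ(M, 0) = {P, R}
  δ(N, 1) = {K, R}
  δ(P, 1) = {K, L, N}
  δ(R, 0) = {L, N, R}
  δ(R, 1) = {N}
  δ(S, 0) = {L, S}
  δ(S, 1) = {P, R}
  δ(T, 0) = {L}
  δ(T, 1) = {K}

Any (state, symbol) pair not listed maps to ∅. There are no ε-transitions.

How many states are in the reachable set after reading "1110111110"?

Start in {K}.
Read '1': K→{P}; now {P}.
Read '1': P→{K, L, N}; now {K, L, N}.
Read '1': K→{P}, L→∅, N→{K, R}; now {K, P, R}.
Read '0': K→{N, S}, P→∅, R→{L, N, R}; now {L, N, R, S}.
Read '1': L→∅, N→{K, R}, R→{N}, S→{P, R}; now {K, N, P, R}.
Read '1': K→{P}, N→{K, R}, P→{K, L, N}, R→{N}; now {K, L, N, P, R}.
Read '1': K→{P}, L→∅, N→{K, R}, P→{K, L, N}, R→{N}; now {K, L, N, P, R}.
Read '1': K→{P}, L→∅, N→{K, R}, P→{K, L, N}, R→{N}; now {K, L, N, P, R}.
Read '1': K→{P}, L→∅, N→{K, R}, P→{K, L, N}, R→{N}; now {K, L, N, P, R}.
Read '0': K→{N, S}, L→∅, N→∅, P→∅, R→{L, N, R}; now {L, N, R, S}.
That set has 4 states.

4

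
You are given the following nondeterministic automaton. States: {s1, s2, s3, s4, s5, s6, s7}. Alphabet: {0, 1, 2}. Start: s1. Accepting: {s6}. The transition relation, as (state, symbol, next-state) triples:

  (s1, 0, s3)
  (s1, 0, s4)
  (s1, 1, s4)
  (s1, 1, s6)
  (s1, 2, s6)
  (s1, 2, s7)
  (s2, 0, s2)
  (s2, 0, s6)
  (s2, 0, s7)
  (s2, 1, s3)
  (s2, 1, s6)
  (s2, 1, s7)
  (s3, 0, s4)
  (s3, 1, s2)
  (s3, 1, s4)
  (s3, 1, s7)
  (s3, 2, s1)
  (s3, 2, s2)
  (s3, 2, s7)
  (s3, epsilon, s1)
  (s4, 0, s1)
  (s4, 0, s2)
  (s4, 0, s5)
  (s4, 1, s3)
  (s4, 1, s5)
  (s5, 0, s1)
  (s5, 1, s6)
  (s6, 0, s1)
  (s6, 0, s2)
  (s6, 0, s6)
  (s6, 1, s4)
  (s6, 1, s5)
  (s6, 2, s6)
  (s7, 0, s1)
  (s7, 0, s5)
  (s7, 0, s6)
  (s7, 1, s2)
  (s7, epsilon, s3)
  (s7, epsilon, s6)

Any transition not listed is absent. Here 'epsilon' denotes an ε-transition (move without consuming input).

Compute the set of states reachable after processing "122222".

Start in {s1}.
Read '1': s1→{s4, s6}; now {s4, s6}.
Read '2': s4→∅, s6→{s6}; now {s6}.
Read '2': s6→{s6}; now {s6}.
Read '2': s6→{s6}; now {s6}.
Read '2': s6→{s6}; now {s6}.
Read '2': s6→{s6}; now {s6}.

{s6}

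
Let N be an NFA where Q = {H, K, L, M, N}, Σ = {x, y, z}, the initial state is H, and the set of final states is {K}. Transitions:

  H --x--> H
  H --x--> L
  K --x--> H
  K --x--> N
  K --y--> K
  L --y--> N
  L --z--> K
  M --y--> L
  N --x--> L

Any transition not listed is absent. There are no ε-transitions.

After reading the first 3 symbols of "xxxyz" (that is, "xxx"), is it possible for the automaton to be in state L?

Start in {H}.
Read 'x': H→{H, L}; now {H, L}.
Read 'x': H→{H, L}, L→∅; now {H, L}.
Read 'x': H→{H, L}, L→∅; now {H, L}.
State L is in {H, L}.

Yes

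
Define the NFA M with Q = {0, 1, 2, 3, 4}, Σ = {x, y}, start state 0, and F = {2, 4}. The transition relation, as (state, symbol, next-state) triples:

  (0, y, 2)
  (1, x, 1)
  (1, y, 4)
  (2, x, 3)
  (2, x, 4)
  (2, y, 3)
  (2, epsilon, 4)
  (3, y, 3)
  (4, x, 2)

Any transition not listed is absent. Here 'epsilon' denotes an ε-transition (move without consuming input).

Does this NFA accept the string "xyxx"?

No

Start in {0}.
Read 'x': 0→∅; now ∅.
The set is empty and remains empty for the remaining 3 symbols.
The final set ∅ contains no accepting state.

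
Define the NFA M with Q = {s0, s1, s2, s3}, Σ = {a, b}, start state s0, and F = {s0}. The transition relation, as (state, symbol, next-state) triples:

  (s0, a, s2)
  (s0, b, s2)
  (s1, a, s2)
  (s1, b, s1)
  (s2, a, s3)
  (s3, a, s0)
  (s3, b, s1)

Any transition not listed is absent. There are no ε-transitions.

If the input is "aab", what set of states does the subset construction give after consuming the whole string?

Start in {s0}.
Read 'a': s0→{s2}; now {s2}.
Read 'a': s2→{s3}; now {s3}.
Read 'b': s3→{s1}; now {s1}.

{s1}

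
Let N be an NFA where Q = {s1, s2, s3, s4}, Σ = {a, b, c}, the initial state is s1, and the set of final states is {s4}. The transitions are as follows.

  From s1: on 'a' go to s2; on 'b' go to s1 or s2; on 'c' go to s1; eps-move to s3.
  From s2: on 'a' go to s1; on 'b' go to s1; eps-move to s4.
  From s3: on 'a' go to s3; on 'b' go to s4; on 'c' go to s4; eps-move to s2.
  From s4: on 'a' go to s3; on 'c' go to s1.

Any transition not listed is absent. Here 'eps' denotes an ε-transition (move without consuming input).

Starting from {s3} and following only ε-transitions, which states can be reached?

Begin with {s3}.
ε-move s3 → s2; add s2.
ε-move s2 → s4; add s4.

{s2, s3, s4}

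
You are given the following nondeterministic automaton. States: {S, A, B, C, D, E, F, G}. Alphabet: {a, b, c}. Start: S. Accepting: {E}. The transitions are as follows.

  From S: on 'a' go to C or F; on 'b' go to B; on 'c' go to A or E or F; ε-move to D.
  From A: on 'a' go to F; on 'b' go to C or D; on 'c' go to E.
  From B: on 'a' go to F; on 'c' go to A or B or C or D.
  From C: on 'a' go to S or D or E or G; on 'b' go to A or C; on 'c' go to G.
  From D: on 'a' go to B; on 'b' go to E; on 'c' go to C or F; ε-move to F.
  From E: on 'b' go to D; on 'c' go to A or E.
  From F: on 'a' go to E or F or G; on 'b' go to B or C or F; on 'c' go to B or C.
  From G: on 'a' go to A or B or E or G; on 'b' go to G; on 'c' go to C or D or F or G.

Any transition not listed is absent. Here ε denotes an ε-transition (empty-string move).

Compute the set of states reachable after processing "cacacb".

{A, B, C, D, E, F, G}

Start: ε-closure({S}) = {S, D, F}.
Read 'c': S→{A, E, F}, D→{C, F}, F→{B, C}; now {A, B, C, E, F}.
Read 'a': A→{F}, B→{F}, C→{S, D, E, G}, E→∅, F→{E, F, G}; now {S, D, E, F, G}.
Read 'c': S→{A, E, F}, D→{C, F}, E→{A, E}, F→{B, C}, G→{C, D, F, G}; now {A, B, C, D, E, F, G}.
Read 'a': A→{F}, B→{F}, C→{S, D, E, G}, D→{B}, E→∅, F→{E, F, G}, G→{A, B, E, G}; now {S, A, B, D, E, F, G}.
Read 'c': S→{A, E, F}, A→{E}, B→{A, B, C, D}, D→{C, F}, E→{A, E}, F→{B, C}, G→{C, D, F, G}; now {A, B, C, D, E, F, G}.
Read 'b': A→{C, D}, B→∅, C→{A, C}, D→{E}, E→{D}, F→{B, C, F}, G→{G}; now {A, B, C, D, E, F, G}.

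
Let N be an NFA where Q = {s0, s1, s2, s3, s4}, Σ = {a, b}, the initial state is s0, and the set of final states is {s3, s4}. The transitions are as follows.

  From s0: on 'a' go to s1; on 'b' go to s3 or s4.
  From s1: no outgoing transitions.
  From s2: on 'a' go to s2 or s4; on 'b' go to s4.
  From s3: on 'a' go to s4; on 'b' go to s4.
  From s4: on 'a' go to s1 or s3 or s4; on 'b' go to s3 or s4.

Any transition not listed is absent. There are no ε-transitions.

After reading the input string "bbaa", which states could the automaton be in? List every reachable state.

{s1, s3, s4}

Start in {s0}.
Read 'b': {s0} → {s3, s4}.
Read 'b': {s3, s4} → {s3, s4}.
Read 'a': {s3, s4} → {s1, s3, s4}.
Read 'a': {s1, s3, s4} → {s1, s3, s4}.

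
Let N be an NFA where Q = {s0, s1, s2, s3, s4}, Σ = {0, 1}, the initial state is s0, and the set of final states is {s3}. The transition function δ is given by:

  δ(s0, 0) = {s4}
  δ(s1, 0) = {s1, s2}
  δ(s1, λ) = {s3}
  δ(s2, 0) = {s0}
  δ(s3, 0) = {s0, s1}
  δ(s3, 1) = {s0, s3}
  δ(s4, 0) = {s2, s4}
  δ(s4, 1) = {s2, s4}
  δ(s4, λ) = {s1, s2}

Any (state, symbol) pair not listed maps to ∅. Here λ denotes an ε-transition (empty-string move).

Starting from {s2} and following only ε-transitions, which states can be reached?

Begin with {s2}.
No ε-moves leave this set, so the closure equals the set itself.

{s2}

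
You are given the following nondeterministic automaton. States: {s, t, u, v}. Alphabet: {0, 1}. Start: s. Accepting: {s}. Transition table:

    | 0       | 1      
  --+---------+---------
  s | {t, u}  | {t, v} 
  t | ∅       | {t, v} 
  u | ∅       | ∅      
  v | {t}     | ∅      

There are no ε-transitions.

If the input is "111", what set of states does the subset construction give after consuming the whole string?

Start in {s}.
Read '1': {s} → {t, v}.
Read '1': {t, v} → {t, v}.
Read '1': {t, v} → {t, v}.

{t, v}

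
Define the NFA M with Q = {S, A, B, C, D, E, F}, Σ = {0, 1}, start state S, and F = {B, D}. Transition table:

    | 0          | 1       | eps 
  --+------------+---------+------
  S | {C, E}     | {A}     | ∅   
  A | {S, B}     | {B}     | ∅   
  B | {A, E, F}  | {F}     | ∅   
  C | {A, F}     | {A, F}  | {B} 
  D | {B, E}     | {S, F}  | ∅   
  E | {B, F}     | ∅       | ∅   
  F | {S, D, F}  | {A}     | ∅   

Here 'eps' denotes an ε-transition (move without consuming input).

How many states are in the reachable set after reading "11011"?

2

Start in {S}.
Read '1': {S} → {A}.
Read '1': {A} → {B}.
Read '0': {B} → {A, E, F}.
Read '1': {A, E, F} → {A, B}.
Read '1': {A, B} → {B, F}.
That set has 2 states.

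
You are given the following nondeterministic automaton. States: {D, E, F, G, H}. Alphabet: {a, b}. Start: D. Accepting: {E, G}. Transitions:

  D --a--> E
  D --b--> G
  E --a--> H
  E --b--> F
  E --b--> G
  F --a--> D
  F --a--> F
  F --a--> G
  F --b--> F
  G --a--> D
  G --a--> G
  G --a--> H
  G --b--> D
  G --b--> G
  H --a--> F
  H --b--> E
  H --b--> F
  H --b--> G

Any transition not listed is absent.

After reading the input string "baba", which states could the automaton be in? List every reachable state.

{D, E, F, G, H}

Start in {D}.
Read 'b': {D} → {G}.
Read 'a': {G} → {D, G, H}.
Read 'b': {D, G, H} → {D, E, F, G}.
Read 'a': {D, E, F, G} → {D, E, F, G, H}.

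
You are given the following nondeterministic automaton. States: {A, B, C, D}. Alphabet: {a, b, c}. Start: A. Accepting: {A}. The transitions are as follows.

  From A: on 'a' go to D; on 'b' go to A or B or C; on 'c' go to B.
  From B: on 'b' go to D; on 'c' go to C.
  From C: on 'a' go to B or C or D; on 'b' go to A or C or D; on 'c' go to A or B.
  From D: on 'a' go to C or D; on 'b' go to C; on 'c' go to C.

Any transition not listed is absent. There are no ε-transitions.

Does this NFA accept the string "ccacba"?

No

Start in {A}.
Read 'c': A→{B}; now {B}.
Read 'c': B→{C}; now {C}.
Read 'a': C→{B, C, D}; now {B, C, D}.
Read 'c': B→{C}, C→{A, B}, D→{C}; now {A, B, C}.
Read 'b': A→{A, B, C}, B→{D}, C→{A, C, D}; now {A, B, C, D}.
Read 'a': A→{D}, B→∅, C→{B, C, D}, D→{C, D}; now {B, C, D}.
The final set {B, C, D} contains no accepting state.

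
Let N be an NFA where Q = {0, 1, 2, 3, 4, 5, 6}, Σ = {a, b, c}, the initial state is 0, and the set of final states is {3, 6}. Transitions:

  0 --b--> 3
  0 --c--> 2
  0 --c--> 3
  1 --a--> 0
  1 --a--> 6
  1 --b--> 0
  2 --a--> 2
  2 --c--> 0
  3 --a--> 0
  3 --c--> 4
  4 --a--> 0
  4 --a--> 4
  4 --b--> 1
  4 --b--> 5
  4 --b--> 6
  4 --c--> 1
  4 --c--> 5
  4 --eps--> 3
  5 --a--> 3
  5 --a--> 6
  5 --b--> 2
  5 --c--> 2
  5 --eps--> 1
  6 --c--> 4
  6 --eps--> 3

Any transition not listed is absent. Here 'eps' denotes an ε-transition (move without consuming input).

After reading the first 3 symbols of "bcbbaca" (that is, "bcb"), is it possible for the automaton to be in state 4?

No

Start in {0}.
Read 'b': 0→{3}; now {3}.
Read 'c': 3→{4}; union {4}; ε-closure = {3, 4}.
Read 'b': 3→∅, 4→{1, 5, 6}; union {1, 5, 6}; ε-closure = {1, 3, 5, 6}.
State 4 is not in {1, 3, 5, 6}.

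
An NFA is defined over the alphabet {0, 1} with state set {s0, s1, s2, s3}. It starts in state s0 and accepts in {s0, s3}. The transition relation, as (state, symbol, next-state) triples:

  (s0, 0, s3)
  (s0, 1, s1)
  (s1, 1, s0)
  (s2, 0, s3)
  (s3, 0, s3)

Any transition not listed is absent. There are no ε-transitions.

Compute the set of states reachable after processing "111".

{s1}

Start in {s0}.
Read '1': s0→{s1}; now {s1}.
Read '1': s1→{s0}; now {s0}.
Read '1': s0→{s1}; now {s1}.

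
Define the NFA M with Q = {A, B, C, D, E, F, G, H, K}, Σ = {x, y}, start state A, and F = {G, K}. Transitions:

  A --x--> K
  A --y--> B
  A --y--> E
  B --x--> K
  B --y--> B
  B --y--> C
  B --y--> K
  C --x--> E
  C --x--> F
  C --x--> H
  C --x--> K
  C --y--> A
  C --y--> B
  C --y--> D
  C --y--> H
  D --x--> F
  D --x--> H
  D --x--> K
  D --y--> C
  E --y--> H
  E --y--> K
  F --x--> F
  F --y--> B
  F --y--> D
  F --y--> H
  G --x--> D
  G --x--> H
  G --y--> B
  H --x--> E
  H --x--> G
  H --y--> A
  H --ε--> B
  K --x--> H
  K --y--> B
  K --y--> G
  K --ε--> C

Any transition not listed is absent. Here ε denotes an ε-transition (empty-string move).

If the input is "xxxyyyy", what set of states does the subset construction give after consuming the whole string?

{A, B, C, D, E, G, H, K}

Start in {A}.
Read 'x': A→{K}; union {K}; ε-closure = {C, K}.
Read 'x': C→{E, F, H, K}, K→{H}; union {E, F, H, K}; ε-closure = {B, C, E, F, H, K}.
Read 'x': B→{K}, C→{E, F, H, K}, E→∅, F→{F}, H→{E, G}, K→{H}; union {E, F, G, H, K}; ε-closure = {B, C, E, F, G, H, K}.
Read 'y': B→{B, C, K}, C→{A, B, D, H}, E→{H, K}, F→{B, D, H}, G→{B}, H→{A}, K→{B, G}; now {A, B, C, D, G, H, K}.
Read 'y': A→{B, E}, B→{B, C, K}, C→{A, B, D, H}, D→{C}, G→{B}, H→{A}, K→{B, G}; now {A, B, C, D, E, G, H, K}.
Read 'y': A→{B, E}, B→{B, C, K}, C→{A, B, D, H}, D→{C}, E→{H, K}, G→{B}, H→{A}, K→{B, G}; now {A, B, C, D, E, G, H, K}.
Read 'y': A→{B, E}, B→{B, C, K}, C→{A, B, D, H}, D→{C}, E→{H, K}, G→{B}, H→{A}, K→{B, G}; now {A, B, C, D, E, G, H, K}.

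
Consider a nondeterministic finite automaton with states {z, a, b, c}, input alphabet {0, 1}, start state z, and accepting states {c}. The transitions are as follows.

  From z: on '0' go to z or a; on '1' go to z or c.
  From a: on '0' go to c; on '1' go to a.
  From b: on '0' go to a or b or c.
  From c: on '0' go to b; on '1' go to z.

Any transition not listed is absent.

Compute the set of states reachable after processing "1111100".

{z, a, b, c}

Start in {z}.
Read '1': {z} → {z, c}.
Read '1': {z, c} → {z, c}.
Read '1': {z, c} → {z, c}.
Read '1': {z, c} → {z, c}.
Read '1': {z, c} → {z, c}.
Read '0': {z, c} → {z, a, b}.
Read '0': {z, a, b} → {z, a, b, c}.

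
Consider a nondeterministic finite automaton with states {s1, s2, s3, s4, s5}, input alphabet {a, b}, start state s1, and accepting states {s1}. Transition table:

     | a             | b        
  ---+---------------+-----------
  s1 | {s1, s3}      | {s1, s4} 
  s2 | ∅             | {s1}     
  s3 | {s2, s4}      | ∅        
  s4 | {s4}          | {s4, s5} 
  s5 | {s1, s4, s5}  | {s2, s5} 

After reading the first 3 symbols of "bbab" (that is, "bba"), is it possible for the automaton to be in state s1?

Yes

Start in {s1}.
Read 'b': s1→{s1, s4}; now {s1, s4}.
Read 'b': s1→{s1, s4}, s4→{s4, s5}; now {s1, s4, s5}.
Read 'a': s1→{s1, s3}, s4→{s4}, s5→{s1, s4, s5}; now {s1, s3, s4, s5}.
State s1 is in {s1, s3, s4, s5}.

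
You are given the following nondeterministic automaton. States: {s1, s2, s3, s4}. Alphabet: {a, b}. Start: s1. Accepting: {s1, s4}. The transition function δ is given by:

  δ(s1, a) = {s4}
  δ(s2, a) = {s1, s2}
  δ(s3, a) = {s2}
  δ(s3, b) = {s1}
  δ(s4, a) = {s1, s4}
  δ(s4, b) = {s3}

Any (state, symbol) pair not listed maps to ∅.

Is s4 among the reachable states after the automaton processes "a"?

Yes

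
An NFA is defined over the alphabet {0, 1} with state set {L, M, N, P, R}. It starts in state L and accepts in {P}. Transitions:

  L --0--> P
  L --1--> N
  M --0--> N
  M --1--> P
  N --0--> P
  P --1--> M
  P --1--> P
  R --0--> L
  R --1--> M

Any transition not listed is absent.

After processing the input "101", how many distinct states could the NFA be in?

2

Start in {L}.
Read '1': {L} → {N}.
Read '0': {N} → {P}.
Read '1': {P} → {M, P}.
That set has 2 states.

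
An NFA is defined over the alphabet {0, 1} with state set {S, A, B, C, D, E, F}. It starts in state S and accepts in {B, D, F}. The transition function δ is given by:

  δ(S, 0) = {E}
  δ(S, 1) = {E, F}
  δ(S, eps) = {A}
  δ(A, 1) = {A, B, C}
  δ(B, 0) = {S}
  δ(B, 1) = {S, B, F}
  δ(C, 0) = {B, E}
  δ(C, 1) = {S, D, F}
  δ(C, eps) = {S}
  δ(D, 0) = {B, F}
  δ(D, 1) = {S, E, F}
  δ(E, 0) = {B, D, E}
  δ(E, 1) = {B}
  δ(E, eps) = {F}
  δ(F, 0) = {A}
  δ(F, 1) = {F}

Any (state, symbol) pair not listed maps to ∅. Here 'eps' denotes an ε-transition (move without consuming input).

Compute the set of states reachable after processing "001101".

Start: ε-closure({S}) = {S, A}.
Read '0': S→{E}, A→∅; union {E}; ε-closure = {E, F}.
Read '0': E→{B, D, E}, F→{A}; union {A, B, D, E}; ε-closure = {A, B, D, E, F}.
Read '1': A→{A, B, C}, B→{S, B, F}, D→{S, E, F}, E→{B}, F→{F}; now {S, A, B, C, E, F}.
Read '1': S→{E, F}, A→{A, B, C}, B→{S, B, F}, C→{S, D, F}, E→{B}, F→{F}; now {S, A, B, C, D, E, F}.
Read '0': S→{E}, A→∅, B→{S}, C→{B, E}, D→{B, F}, E→{B, D, E}, F→{A}; now {S, A, B, D, E, F}.
Read '1': S→{E, F}, A→{A, B, C}, B→{S, B, F}, D→{S, E, F}, E→{B}, F→{F}; now {S, A, B, C, E, F}.

{S, A, B, C, E, F}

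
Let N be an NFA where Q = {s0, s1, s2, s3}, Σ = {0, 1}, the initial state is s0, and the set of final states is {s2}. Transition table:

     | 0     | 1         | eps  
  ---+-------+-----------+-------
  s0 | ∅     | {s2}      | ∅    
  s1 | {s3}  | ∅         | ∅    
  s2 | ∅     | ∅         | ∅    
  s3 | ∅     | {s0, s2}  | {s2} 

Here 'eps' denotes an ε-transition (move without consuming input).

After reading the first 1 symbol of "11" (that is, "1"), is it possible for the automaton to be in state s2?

Yes

Start in {s0}.
Read '1': s0→{s2}; now {s2}.
State s2 is in {s2}.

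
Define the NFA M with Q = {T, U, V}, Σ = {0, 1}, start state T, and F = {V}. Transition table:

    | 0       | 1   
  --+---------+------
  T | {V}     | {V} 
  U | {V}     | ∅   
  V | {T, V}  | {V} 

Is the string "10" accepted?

Yes

Start in {T}.
Read '1': T→{V}; now {V}.
Read '0': V→{T, V}; now {T, V}.
The final set {T, V} contains the accepting state V.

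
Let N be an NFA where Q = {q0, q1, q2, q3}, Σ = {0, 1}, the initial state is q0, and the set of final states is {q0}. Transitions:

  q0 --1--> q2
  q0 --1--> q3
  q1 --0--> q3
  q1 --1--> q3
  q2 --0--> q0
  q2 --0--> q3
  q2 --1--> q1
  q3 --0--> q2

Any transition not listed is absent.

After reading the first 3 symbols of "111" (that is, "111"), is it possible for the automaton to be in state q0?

No

Start in {q0}.
Read '1': q0→{q2, q3}; now {q2, q3}.
Read '1': q2→{q1}, q3→∅; now {q1}.
Read '1': q1→{q3}; now {q3}.
State q0 is not in {q3}.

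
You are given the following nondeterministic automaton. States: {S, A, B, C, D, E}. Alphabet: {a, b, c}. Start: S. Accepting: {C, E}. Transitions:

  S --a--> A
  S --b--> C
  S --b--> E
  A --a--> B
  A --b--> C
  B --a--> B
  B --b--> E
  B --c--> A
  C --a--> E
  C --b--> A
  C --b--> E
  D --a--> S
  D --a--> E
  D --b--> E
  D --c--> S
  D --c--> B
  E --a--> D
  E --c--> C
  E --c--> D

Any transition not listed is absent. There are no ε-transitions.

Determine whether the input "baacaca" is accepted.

Yes

Start in {S}.
Read 'b': S→{C, E}; now {C, E}.
Read 'a': C→{E}, E→{D}; now {D, E}.
Read 'a': D→{S, E}, E→{D}; now {S, D, E}.
Read 'c': S→∅, D→{S, B}, E→{C, D}; now {S, B, C, D}.
Read 'a': S→{A}, B→{B}, C→{E}, D→{S, E}; now {S, A, B, E}.
Read 'c': S→∅, A→∅, B→{A}, E→{C, D}; now {A, C, D}.
Read 'a': A→{B}, C→{E}, D→{S, E}; now {S, B, E}.
The final set {S, B, E} contains the accepting state E.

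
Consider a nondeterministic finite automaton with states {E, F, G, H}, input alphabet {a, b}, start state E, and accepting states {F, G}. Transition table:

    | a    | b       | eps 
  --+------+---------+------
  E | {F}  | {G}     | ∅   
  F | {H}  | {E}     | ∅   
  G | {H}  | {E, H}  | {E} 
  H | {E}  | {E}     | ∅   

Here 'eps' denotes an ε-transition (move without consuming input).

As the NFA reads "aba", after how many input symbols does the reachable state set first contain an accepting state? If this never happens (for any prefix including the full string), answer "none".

1

Start in {E}.
Read 'a': {E} → {F}.
None of the earlier sets intersect F, but {F} does.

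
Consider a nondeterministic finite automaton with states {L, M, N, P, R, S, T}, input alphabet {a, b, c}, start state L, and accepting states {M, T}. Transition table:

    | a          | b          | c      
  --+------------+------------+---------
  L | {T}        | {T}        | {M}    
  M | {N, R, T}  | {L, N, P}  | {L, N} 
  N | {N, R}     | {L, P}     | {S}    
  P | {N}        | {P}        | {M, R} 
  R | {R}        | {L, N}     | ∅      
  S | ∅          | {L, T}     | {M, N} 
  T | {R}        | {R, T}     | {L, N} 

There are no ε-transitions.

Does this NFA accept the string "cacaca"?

Yes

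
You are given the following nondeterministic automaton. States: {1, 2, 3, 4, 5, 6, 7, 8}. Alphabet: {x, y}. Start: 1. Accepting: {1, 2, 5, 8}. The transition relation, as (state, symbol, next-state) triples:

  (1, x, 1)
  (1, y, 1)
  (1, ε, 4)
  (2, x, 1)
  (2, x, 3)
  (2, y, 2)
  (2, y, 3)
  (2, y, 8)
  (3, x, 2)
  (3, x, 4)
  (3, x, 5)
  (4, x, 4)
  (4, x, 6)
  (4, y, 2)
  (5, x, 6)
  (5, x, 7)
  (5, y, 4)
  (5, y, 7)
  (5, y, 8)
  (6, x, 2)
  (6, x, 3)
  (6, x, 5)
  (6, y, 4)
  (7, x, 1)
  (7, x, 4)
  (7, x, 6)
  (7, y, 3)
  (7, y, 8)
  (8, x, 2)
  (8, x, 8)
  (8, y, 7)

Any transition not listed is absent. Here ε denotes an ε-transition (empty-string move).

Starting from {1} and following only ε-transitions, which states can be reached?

{1, 4}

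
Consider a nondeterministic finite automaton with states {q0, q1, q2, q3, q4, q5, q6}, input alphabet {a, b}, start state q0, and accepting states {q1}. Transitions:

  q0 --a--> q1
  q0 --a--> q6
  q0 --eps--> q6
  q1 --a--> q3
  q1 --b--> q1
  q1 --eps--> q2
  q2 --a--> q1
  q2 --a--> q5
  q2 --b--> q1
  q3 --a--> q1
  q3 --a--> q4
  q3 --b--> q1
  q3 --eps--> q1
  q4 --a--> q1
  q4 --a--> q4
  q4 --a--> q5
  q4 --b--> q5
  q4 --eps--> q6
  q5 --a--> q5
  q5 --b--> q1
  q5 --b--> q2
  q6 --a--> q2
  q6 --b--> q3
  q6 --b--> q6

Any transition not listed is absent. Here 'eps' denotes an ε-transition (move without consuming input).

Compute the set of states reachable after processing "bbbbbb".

{q1, q2, q3, q6}

Start: ε-closure({q0}) = {q0, q6}.
Read 'b': q0→∅, q6→{q3, q6}; union {q3, q6}; ε-closure = {q1, q2, q3, q6}.
Read 'b': q1→{q1}, q2→{q1}, q3→{q1}, q6→{q3, q6}; union {q1, q3, q6}; ε-closure = {q1, q2, q3, q6}.
Read 'b': q1→{q1}, q2→{q1}, q3→{q1}, q6→{q3, q6}; union {q1, q3, q6}; ε-closure = {q1, q2, q3, q6}.
Read 'b': q1→{q1}, q2→{q1}, q3→{q1}, q6→{q3, q6}; union {q1, q3, q6}; ε-closure = {q1, q2, q3, q6}.
Read 'b': q1→{q1}, q2→{q1}, q3→{q1}, q6→{q3, q6}; union {q1, q3, q6}; ε-closure = {q1, q2, q3, q6}.
Read 'b': q1→{q1}, q2→{q1}, q3→{q1}, q6→{q3, q6}; union {q1, q3, q6}; ε-closure = {q1, q2, q3, q6}.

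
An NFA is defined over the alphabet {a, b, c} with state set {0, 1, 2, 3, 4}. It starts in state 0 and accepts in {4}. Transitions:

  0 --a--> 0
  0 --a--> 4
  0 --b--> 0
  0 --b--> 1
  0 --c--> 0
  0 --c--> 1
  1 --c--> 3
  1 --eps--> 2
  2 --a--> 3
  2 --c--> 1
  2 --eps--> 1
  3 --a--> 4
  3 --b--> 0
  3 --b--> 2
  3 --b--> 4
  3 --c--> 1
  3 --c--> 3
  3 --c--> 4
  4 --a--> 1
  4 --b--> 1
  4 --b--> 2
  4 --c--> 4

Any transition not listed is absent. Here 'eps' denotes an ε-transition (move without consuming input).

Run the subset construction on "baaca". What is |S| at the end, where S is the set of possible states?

5

Start in {0}.
Read 'b': 0→{0, 1}; union {0, 1}; ε-closure = {0, 1, 2}.
Read 'a': 0→{0, 4}, 1→∅, 2→{3}; now {0, 3, 4}.
Read 'a': 0→{0, 4}, 3→{4}, 4→{1}; union {0, 1, 4}; ε-closure = {0, 1, 2, 4}.
Read 'c': 0→{0, 1}, 1→{3}, 2→{1}, 4→{4}; union {0, 1, 3, 4}; ε-closure = {0, 1, 2, 3, 4}.
Read 'a': 0→{0, 4}, 1→∅, 2→{3}, 3→{4}, 4→{1}; union {0, 1, 3, 4}; ε-closure = {0, 1, 2, 3, 4}.
That set has 5 states.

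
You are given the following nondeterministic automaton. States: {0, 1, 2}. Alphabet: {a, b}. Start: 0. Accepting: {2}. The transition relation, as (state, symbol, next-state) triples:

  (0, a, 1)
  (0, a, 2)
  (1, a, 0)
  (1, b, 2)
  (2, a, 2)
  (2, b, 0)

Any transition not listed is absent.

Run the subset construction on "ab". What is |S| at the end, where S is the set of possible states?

2

Start in {0}.
Read 'a': 0→{1, 2}; now {1, 2}.
Read 'b': 1→{2}, 2→{0}; now {0, 2}.
That set has 2 states.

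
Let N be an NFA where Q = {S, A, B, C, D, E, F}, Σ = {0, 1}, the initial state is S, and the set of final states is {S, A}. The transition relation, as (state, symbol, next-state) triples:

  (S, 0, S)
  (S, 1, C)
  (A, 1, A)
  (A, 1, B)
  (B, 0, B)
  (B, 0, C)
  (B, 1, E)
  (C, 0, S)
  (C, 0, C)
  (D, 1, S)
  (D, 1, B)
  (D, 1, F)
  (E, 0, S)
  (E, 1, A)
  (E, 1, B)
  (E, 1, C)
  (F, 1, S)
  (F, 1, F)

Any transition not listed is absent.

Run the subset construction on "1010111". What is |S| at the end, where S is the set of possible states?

0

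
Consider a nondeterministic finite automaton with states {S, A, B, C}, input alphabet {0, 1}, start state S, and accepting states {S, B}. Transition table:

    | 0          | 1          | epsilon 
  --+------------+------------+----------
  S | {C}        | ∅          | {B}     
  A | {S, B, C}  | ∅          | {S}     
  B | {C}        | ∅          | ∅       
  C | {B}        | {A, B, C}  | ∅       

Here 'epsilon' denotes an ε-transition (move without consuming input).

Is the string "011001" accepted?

Start: ε-closure({S}) = {S, B}.
Read '0': S→{C}, B→{C}; now {C}.
Read '1': C→{A, B, C}; union {A, B, C}; ε-closure = {S, A, B, C}.
Read '1': S→∅, A→∅, B→∅, C→{A, B, C}; union {A, B, C}; ε-closure = {S, A, B, C}.
Read '0': S→{C}, A→{S, B, C}, B→{C}, C→{B}; now {S, B, C}.
Read '0': S→{C}, B→{C}, C→{B}; now {B, C}.
Read '1': B→∅, C→{A, B, C}; union {A, B, C}; ε-closure = {S, A, B, C}.
The final set {S, A, B, C} contains the accepting states S, B.

Yes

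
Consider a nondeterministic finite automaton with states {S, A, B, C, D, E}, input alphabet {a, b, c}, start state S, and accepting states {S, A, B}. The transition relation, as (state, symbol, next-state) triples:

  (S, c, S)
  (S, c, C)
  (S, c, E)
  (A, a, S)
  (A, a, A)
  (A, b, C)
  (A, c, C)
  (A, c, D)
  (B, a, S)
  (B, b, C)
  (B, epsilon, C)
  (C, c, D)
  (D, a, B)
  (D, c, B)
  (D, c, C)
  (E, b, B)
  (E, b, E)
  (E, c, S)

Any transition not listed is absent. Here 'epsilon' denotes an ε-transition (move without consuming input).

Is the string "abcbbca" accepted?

Start in {S}.
Read 'a': {S} → ∅.
The set is empty and remains empty for the remaining 6 symbols.
The final set ∅ contains no accepting state.

No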